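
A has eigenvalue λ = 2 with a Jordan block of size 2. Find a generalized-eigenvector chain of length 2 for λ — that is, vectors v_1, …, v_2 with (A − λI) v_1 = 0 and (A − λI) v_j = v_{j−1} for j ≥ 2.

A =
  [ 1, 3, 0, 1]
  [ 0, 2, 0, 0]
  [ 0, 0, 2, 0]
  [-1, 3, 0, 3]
A Jordan chain for λ = 2 of length 2:
v_1 = (-1, 0, 0, -1)ᵀ
v_2 = (1, 0, 0, 0)ᵀ

Let N = A − (2)·I. We want v_2 with N^2 v_2 = 0 but N^1 v_2 ≠ 0; then v_{j-1} := N · v_j for j = 2, …, 2.

Pick v_2 = (1, 0, 0, 0)ᵀ.
Then v_1 = N · v_2 = (-1, 0, 0, -1)ᵀ.

Sanity check: (A − (2)·I) v_1 = (0, 0, 0, 0)ᵀ = 0. ✓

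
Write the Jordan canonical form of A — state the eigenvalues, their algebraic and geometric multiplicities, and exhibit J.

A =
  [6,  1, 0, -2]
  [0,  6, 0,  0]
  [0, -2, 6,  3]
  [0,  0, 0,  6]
J_2(6) ⊕ J_2(6)

The characteristic polynomial is
  det(x·I − A) = x^4 - 24*x^3 + 216*x^2 - 864*x + 1296 = (x - 6)^4

Eigenvalues and multiplicities (the geometric multiplicity of λ is n − rank(A − λI), which equals the number of Jordan blocks for λ):
  λ = 6: algebraic multiplicity = 4, geometric multiplicity = 2

Determining the block sizes for each eigenvalue:
  λ = 6: with am = 4 and gm = 2, the partition is not yet determined (e.g. several partitions of 4 into 2 parts exist). Let N = A − (6)·I. Computing rank(N^1) = 2, rank(N^2) = 0; the number of blocks of size ≥ j is rank(N^{j−1}) − rank(N^j), giving [2, 2]. So we have 2 block(s) of size 2 → block sizes [2, 2]

Assembling the blocks gives a Jordan form
J =
  [6, 1, 0, 0]
  [0, 6, 0, 0]
  [0, 0, 6, 1]
  [0, 0, 0, 6]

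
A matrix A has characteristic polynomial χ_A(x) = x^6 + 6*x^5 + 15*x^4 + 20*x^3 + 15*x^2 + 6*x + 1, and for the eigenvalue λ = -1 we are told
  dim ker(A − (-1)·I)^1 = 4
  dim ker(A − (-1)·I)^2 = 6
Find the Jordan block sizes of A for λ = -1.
Block sizes for λ = -1: [2, 2, 1, 1]

From the dimensions of kernels of powers, the number of Jordan blocks of size at least j is d_j − d_{j−1} where d_j = dim ker(N^j) (with d_0 = 0). Computing the differences gives [4, 2].
The number of blocks of size exactly k is (#blocks of size ≥ k) − (#blocks of size ≥ k + 1), so the partition is: 2 block(s) of size 1, 2 block(s) of size 2.
In nonincreasing order the block sizes are [2, 2, 1, 1].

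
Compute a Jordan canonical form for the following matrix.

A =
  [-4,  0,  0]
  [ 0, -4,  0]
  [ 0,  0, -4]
J_1(-4) ⊕ J_1(-4) ⊕ J_1(-4)

The characteristic polynomial is
  det(x·I − A) = x^3 + 12*x^2 + 48*x + 64 = (x + 4)^3

Eigenvalues and multiplicities (the geometric multiplicity of λ is n − rank(A − λI), which equals the number of Jordan blocks for λ):
  λ = -4: algebraic multiplicity = 3, geometric multiplicity = 3

Determining the block sizes for each eigenvalue:
  λ = -4: gm = am = 3, so every block has size 1 → block sizes [1, 1, 1]

Assembling the blocks gives a Jordan form
J =
  [-4,  0,  0]
  [ 0, -4,  0]
  [ 0,  0, -4]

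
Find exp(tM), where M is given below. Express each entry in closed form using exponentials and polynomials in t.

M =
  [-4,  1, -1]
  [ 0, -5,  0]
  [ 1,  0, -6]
e^{tM} =
  [t*exp(-5*t) + exp(-5*t), t^2*exp(-5*t)/2 + t*exp(-5*t), -t*exp(-5*t)]
  [0, exp(-5*t), 0]
  [t*exp(-5*t), t^2*exp(-5*t)/2, -t*exp(-5*t) + exp(-5*t)]

Strategy: write M = P · J · P⁻¹ where J is a Jordan canonical form, so e^{tM} = P · e^{tJ} · P⁻¹, and e^{tJ} can be computed block-by-block.

M has Jordan form
J =
  [-5,  1,  0]
  [ 0, -5,  1]
  [ 0,  0, -5]
(up to reordering of blocks).

Per-block formulas:
  For a 3×3 Jordan block J_3(-5): exp(t · J_3(-5)) = e^(-5t)·(I + t·N + (t^2/2)·N^2), where N is the 3×3 nilpotent shift.

After assembling e^{tJ} and conjugating by P, we get:

e^{tM} =
  [t*exp(-5*t) + exp(-5*t), t^2*exp(-5*t)/2 + t*exp(-5*t), -t*exp(-5*t)]
  [0, exp(-5*t), 0]
  [t*exp(-5*t), t^2*exp(-5*t)/2, -t*exp(-5*t) + exp(-5*t)]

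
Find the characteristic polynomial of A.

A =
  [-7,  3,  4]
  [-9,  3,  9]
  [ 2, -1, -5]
x^3 + 9*x^2 + 27*x + 27

Expanding det(x·I − A) (e.g. by cofactor expansion or by noting that A is similar to its Jordan form J, which has the same characteristic polynomial as A) gives
  χ_A(x) = x^3 + 9*x^2 + 27*x + 27
which factors as (x + 3)^3. The eigenvalues (with algebraic multiplicities) are λ = -3 with multiplicity 3.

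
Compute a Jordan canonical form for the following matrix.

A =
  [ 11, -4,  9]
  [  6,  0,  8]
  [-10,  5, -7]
J_1(-2) ⊕ J_2(3)

The characteristic polynomial is
  det(x·I − A) = x^3 - 4*x^2 - 3*x + 18 = (x - 3)^2*(x + 2)

Eigenvalues and multiplicities (the geometric multiplicity of λ is n − rank(A − λI), which equals the number of Jordan blocks for λ):
  λ = -2: algebraic multiplicity = 1, geometric multiplicity = 1
  λ = 3: algebraic multiplicity = 2, geometric multiplicity = 1

Determining the block sizes for each eigenvalue:
  λ = -2: one block (gm = 1), so the single block has size am = 1 → block sizes [1]
  λ = 3: one block (gm = 1), so the single block has size am = 2 → block sizes [2]

Assembling the blocks gives a Jordan form
J =
  [-2, 0, 0]
  [ 0, 3, 1]
  [ 0, 0, 3]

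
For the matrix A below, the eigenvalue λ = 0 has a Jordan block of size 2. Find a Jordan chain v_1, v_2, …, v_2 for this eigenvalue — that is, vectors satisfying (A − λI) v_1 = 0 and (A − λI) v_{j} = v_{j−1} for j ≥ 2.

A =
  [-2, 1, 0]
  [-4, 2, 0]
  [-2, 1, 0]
A Jordan chain for λ = 0 of length 2:
v_1 = (-2, -4, -2)ᵀ
v_2 = (1, 0, 0)ᵀ

Let N = A − (0)·I. We want v_2 with N^2 v_2 = 0 but N^1 v_2 ≠ 0; then v_{j-1} := N · v_j for j = 2, …, 2.

Pick v_2 = (1, 0, 0)ᵀ.
Then v_1 = N · v_2 = (-2, -4, -2)ᵀ.

Sanity check: (A − (0)·I) v_1 = (0, 0, 0)ᵀ = 0. ✓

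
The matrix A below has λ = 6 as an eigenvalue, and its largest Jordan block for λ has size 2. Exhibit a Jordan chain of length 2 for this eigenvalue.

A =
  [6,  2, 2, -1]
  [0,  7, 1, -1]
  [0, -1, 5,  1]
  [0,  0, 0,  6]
A Jordan chain for λ = 6 of length 2:
v_1 = (2, 1, -1, 0)ᵀ
v_2 = (0, 1, 0, 0)ᵀ

Let N = A − (6)·I. We want v_2 with N^2 v_2 = 0 but N^1 v_2 ≠ 0; then v_{j-1} := N · v_j for j = 2, …, 2.

Pick v_2 = (0, 1, 0, 0)ᵀ.
Then v_1 = N · v_2 = (2, 1, -1, 0)ᵀ.

Sanity check: (A − (6)·I) v_1 = (0, 0, 0, 0)ᵀ = 0. ✓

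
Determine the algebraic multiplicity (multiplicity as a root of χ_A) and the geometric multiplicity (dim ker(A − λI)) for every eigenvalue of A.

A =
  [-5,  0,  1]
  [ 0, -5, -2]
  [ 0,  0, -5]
λ = -5: alg = 3, geom = 2

Step 1 — factor the characteristic polynomial to read off the algebraic multiplicities:
  χ_A(x) = (x + 5)^3

Step 2 — compute geometric multiplicities via the rank-nullity identity g(λ) = n − rank(A − λI):
  rank(A − (-5)·I) = 1, so dim ker(A − (-5)·I) = n − 1 = 2

Summary:
  λ = -5: algebraic multiplicity = 3, geometric multiplicity = 2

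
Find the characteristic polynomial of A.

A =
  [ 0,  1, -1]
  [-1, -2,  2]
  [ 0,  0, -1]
x^3 + 3*x^2 + 3*x + 1

Expanding det(x·I − A) (e.g. by cofactor expansion or by noting that A is similar to its Jordan form J, which has the same characteristic polynomial as A) gives
  χ_A(x) = x^3 + 3*x^2 + 3*x + 1
which factors as (x + 1)^3. The eigenvalues (with algebraic multiplicities) are λ = -1 with multiplicity 3.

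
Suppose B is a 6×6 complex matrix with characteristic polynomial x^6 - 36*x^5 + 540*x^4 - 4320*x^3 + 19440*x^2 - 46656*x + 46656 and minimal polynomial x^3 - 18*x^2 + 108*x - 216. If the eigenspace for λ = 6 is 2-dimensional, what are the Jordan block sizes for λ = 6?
Block sizes for λ = 6: [3, 3]

Step 1 — from the characteristic polynomial, algebraic multiplicity of λ = 6 is 6. From dim ker(B − (6)·I) = 2, there are exactly 2 Jordan blocks for λ = 6.
Step 2 — from the minimal polynomial, the factor (x − 6)^3 tells us the largest block for λ = 6 has size 3.
Step 3 — with total size 6, 2 blocks, and largest block 3, the block sizes (in nonincreasing order) are [3, 3].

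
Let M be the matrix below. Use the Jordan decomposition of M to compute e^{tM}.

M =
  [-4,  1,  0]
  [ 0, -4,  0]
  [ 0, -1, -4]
e^{tM} =
  [exp(-4*t), t*exp(-4*t), 0]
  [0, exp(-4*t), 0]
  [0, -t*exp(-4*t), exp(-4*t)]

Strategy: write M = P · J · P⁻¹ where J is a Jordan canonical form, so e^{tM} = P · e^{tJ} · P⁻¹, and e^{tJ} can be computed block-by-block.

M has Jordan form
J =
  [-4,  1,  0]
  [ 0, -4,  0]
  [ 0,  0, -4]
(up to reordering of blocks).

Per-block formulas:
  For a 2×2 Jordan block J_2(-4): exp(t · J_2(-4)) = e^(-4t)·(I + t·N), where N is the 2×2 nilpotent shift.
  For a 1×1 block at λ = -4: exp(t · [-4]) = [e^(-4t)].

After assembling e^{tJ} and conjugating by P, we get:

e^{tM} =
  [exp(-4*t), t*exp(-4*t), 0]
  [0, exp(-4*t), 0]
  [0, -t*exp(-4*t), exp(-4*t)]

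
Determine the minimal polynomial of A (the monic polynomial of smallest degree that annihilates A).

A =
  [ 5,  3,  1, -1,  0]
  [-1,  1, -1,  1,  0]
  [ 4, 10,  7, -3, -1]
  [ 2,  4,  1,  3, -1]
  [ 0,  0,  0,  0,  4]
x^2 - 8*x + 16

The characteristic polynomial is χ_A(x) = (x - 4)^5, so the eigenvalues are known. The minimal polynomial is
  m_A(x) = Π_λ (x − λ)^{k_λ}
where k_λ is the size of the *largest* Jordan block for λ (equivalently, the smallest k with (A − λI)^k v = 0 for every generalised eigenvector v of λ).

  λ = 4: largest Jordan block has size 2, contributing (x − 4)^2

So m_A(x) = (x - 4)^2 = x^2 - 8*x + 16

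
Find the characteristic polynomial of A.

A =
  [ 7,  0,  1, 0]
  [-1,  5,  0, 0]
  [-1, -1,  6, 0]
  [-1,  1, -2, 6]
x^4 - 24*x^3 + 216*x^2 - 864*x + 1296

Expanding det(x·I − A) (e.g. by cofactor expansion or by noting that A is similar to its Jordan form J, which has the same characteristic polynomial as A) gives
  χ_A(x) = x^4 - 24*x^3 + 216*x^2 - 864*x + 1296
which factors as (x - 6)^4. The eigenvalues (with algebraic multiplicities) are λ = 6 with multiplicity 4.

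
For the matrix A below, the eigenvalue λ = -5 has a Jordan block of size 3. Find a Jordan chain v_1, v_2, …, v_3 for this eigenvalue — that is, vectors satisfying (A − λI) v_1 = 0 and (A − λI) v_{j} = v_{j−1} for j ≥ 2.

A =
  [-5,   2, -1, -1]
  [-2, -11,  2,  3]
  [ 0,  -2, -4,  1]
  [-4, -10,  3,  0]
A Jordan chain for λ = -5 of length 3:
v_1 = (0, -2, 0, -4)ᵀ
v_2 = (2, -6, -2, -10)ᵀ
v_3 = (0, 1, 0, 0)ᵀ

Let N = A − (-5)·I. We want v_3 with N^3 v_3 = 0 but N^2 v_3 ≠ 0; then v_{j-1} := N · v_j for j = 3, …, 2.

Pick v_3 = (0, 1, 0, 0)ᵀ.
Then v_2 = N · v_3 = (2, -6, -2, -10)ᵀ.
Then v_1 = N · v_2 = (0, -2, 0, -4)ᵀ.

Sanity check: (A − (-5)·I) v_1 = (0, 0, 0, 0)ᵀ = 0. ✓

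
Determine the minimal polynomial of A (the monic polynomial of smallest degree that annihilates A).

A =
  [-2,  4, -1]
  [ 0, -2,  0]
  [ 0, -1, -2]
x^3 + 6*x^2 + 12*x + 8

The characteristic polynomial is χ_A(x) = (x + 2)^3, so the eigenvalues are known. The minimal polynomial is
  m_A(x) = Π_λ (x − λ)^{k_λ}
where k_λ is the size of the *largest* Jordan block for λ (equivalently, the smallest k with (A − λI)^k v = 0 for every generalised eigenvector v of λ).

  λ = -2: largest Jordan block has size 3, contributing (x + 2)^3

So m_A(x) = (x + 2)^3 = x^3 + 6*x^2 + 12*x + 8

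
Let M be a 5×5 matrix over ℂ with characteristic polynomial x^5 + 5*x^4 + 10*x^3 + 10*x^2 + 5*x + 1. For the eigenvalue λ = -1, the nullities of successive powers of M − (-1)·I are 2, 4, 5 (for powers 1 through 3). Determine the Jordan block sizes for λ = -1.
Block sizes for λ = -1: [3, 2]

From the dimensions of kernels of powers, the number of Jordan blocks of size at least j is d_j − d_{j−1} where d_j = dim ker(N^j) (with d_0 = 0). Computing the differences gives [2, 2, 1].
The number of blocks of size exactly k is (#blocks of size ≥ k) − (#blocks of size ≥ k + 1), so the partition is: 1 block(s) of size 2, 1 block(s) of size 3.
In nonincreasing order the block sizes are [3, 2].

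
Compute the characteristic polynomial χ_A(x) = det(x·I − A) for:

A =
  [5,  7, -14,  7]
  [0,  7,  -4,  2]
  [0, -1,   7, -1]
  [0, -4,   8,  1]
x^4 - 20*x^3 + 150*x^2 - 500*x + 625

Expanding det(x·I − A) (e.g. by cofactor expansion or by noting that A is similar to its Jordan form J, which has the same characteristic polynomial as A) gives
  χ_A(x) = x^4 - 20*x^3 + 150*x^2 - 500*x + 625
which factors as (x - 5)^4. The eigenvalues (with algebraic multiplicities) are λ = 5 with multiplicity 4.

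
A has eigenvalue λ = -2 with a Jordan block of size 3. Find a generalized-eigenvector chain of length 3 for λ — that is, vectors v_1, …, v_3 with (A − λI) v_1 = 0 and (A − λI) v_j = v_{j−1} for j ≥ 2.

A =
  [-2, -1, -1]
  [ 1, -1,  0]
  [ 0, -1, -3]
A Jordan chain for λ = -2 of length 3:
v_1 = (-1, 1, -1)ᵀ
v_2 = (0, 1, 0)ᵀ
v_3 = (1, 0, 0)ᵀ

Let N = A − (-2)·I. We want v_3 with N^3 v_3 = 0 but N^2 v_3 ≠ 0; then v_{j-1} := N · v_j for j = 3, …, 2.

Pick v_3 = (1, 0, 0)ᵀ.
Then v_2 = N · v_3 = (0, 1, 0)ᵀ.
Then v_1 = N · v_2 = (-1, 1, -1)ᵀ.

Sanity check: (A − (-2)·I) v_1 = (0, 0, 0)ᵀ = 0. ✓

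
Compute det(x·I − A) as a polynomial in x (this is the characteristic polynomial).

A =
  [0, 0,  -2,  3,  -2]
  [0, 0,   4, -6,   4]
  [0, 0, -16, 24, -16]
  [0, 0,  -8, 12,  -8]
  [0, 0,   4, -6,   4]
x^5

Expanding det(x·I − A) (e.g. by cofactor expansion or by noting that A is similar to its Jordan form J, which has the same characteristic polynomial as A) gives
  χ_A(x) = x^5
which factors as x^5. The eigenvalues (with algebraic multiplicities) are λ = 0 with multiplicity 5.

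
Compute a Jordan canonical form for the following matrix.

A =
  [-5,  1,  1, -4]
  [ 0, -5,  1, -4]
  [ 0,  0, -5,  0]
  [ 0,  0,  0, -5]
J_3(-5) ⊕ J_1(-5)

The characteristic polynomial is
  det(x·I − A) = x^4 + 20*x^3 + 150*x^2 + 500*x + 625 = (x + 5)^4

Eigenvalues and multiplicities (the geometric multiplicity of λ is n − rank(A − λI), which equals the number of Jordan blocks for λ):
  λ = -5: algebraic multiplicity = 4, geometric multiplicity = 2

Determining the block sizes for each eigenvalue:
  λ = -5: with am = 4 and gm = 2, the partition is not yet determined (e.g. several partitions of 4 into 2 parts exist). Let N = A − (-5)·I. Computing rank(N^1) = 2, rank(N^2) = 1, rank(N^3) = 0; the number of blocks of size ≥ j is rank(N^{j−1}) − rank(N^j), giving [2, 1, 1]. So we have 1 block(s) of size 3, 1 block(s) of size 1 → block sizes [3, 1]

Assembling the blocks gives a Jordan form
J =
  [-5,  1,  0,  0]
  [ 0, -5,  1,  0]
  [ 0,  0, -5,  0]
  [ 0,  0,  0, -5]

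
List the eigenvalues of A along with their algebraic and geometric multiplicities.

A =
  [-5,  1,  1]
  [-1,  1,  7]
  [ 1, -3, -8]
λ = -4: alg = 3, geom = 1

Step 1 — factor the characteristic polynomial to read off the algebraic multiplicities:
  χ_A(x) = (x + 4)^3

Step 2 — compute geometric multiplicities via the rank-nullity identity g(λ) = n − rank(A − λI):
  rank(A − (-4)·I) = 2, so dim ker(A − (-4)·I) = n − 2 = 1

Summary:
  λ = -4: algebraic multiplicity = 3, geometric multiplicity = 1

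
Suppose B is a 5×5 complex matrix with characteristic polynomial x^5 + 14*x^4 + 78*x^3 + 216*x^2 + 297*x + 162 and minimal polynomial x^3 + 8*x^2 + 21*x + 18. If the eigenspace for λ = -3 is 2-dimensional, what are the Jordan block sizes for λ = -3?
Block sizes for λ = -3: [2, 2]

Step 1 — from the characteristic polynomial, algebraic multiplicity of λ = -3 is 4. From dim ker(B − (-3)·I) = 2, there are exactly 2 Jordan blocks for λ = -3.
Step 2 — from the minimal polynomial, the factor (x + 3)^2 tells us the largest block for λ = -3 has size 2.
Step 3 — with total size 4, 2 blocks, and largest block 2, the block sizes (in nonincreasing order) are [2, 2].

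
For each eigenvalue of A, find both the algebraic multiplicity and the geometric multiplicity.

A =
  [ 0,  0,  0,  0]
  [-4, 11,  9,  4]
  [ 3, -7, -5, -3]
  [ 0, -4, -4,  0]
λ = 0: alg = 1, geom = 1; λ = 2: alg = 3, geom = 1

Step 1 — factor the characteristic polynomial to read off the algebraic multiplicities:
  χ_A(x) = x*(x - 2)^3

Step 2 — compute geometric multiplicities via the rank-nullity identity g(λ) = n − rank(A − λI):
  rank(A − (0)·I) = 3, so dim ker(A − (0)·I) = n − 3 = 1
  rank(A − (2)·I) = 3, so dim ker(A − (2)·I) = n − 3 = 1

Summary:
  λ = 0: algebraic multiplicity = 1, geometric multiplicity = 1
  λ = 2: algebraic multiplicity = 3, geometric multiplicity = 1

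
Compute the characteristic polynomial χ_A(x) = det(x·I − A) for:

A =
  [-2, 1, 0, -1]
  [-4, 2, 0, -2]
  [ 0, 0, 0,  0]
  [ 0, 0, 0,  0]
x^4

Expanding det(x·I − A) (e.g. by cofactor expansion or by noting that A is similar to its Jordan form J, which has the same characteristic polynomial as A) gives
  χ_A(x) = x^4
which factors as x^4. The eigenvalues (with algebraic multiplicities) are λ = 0 with multiplicity 4.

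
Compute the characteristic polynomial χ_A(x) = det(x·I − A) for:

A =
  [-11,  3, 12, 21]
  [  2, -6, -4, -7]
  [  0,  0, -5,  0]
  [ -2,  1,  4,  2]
x^4 + 20*x^3 + 150*x^2 + 500*x + 625

Expanding det(x·I − A) (e.g. by cofactor expansion or by noting that A is similar to its Jordan form J, which has the same characteristic polynomial as A) gives
  χ_A(x) = x^4 + 20*x^3 + 150*x^2 + 500*x + 625
which factors as (x + 5)^4. The eigenvalues (with algebraic multiplicities) are λ = -5 with multiplicity 4.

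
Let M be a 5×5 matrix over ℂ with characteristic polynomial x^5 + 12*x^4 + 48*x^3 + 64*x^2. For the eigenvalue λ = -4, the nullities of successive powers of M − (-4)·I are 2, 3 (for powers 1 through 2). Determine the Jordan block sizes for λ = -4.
Block sizes for λ = -4: [2, 1]

From the dimensions of kernels of powers, the number of Jordan blocks of size at least j is d_j − d_{j−1} where d_j = dim ker(N^j) (with d_0 = 0). Computing the differences gives [2, 1].
The number of blocks of size exactly k is (#blocks of size ≥ k) − (#blocks of size ≥ k + 1), so the partition is: 1 block(s) of size 1, 1 block(s) of size 2.
In nonincreasing order the block sizes are [2, 1].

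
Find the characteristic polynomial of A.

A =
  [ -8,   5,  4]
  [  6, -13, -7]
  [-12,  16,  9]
x^3 + 12*x^2 + 45*x + 50

Expanding det(x·I − A) (e.g. by cofactor expansion or by noting that A is similar to its Jordan form J, which has the same characteristic polynomial as A) gives
  χ_A(x) = x^3 + 12*x^2 + 45*x + 50
which factors as (x + 2)*(x + 5)^2. The eigenvalues (with algebraic multiplicities) are λ = -5 with multiplicity 2, λ = -2 with multiplicity 1.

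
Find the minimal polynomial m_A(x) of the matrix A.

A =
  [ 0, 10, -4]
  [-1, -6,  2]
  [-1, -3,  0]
x^3 + 6*x^2 + 12*x + 8

The characteristic polynomial is χ_A(x) = (x + 2)^3, so the eigenvalues are known. The minimal polynomial is
  m_A(x) = Π_λ (x − λ)^{k_λ}
where k_λ is the size of the *largest* Jordan block for λ (equivalently, the smallest k with (A − λI)^k v = 0 for every generalised eigenvector v of λ).

  λ = -2: largest Jordan block has size 3, contributing (x + 2)^3

So m_A(x) = (x + 2)^3 = x^3 + 6*x^2 + 12*x + 8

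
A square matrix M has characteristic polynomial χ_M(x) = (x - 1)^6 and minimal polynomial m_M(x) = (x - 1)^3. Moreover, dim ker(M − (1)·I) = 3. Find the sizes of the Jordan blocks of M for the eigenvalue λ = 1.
Block sizes for λ = 1: [3, 2, 1]

Step 1 — from the characteristic polynomial, algebraic multiplicity of λ = 1 is 6. From dim ker(M − (1)·I) = 3, there are exactly 3 Jordan blocks for λ = 1.
Step 2 — from the minimal polynomial, the factor (x − 1)^3 tells us the largest block for λ = 1 has size 3.
Step 3 — with total size 6, 3 blocks, and largest block 3, the block sizes (in nonincreasing order) are [3, 2, 1].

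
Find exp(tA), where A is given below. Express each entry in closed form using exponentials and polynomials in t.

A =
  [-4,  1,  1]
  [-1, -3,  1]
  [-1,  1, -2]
e^{tA} =
  [-t^2*exp(-3*t)/2 - t*exp(-3*t) + exp(-3*t), t*exp(-3*t), t^2*exp(-3*t)/2 + t*exp(-3*t)]
  [-t*exp(-3*t), exp(-3*t), t*exp(-3*t)]
  [-t^2*exp(-3*t)/2 - t*exp(-3*t), t*exp(-3*t), t^2*exp(-3*t)/2 + t*exp(-3*t) + exp(-3*t)]

Strategy: write A = P · J · P⁻¹ where J is a Jordan canonical form, so e^{tA} = P · e^{tJ} · P⁻¹, and e^{tJ} can be computed block-by-block.

A has Jordan form
J =
  [-3,  1,  0]
  [ 0, -3,  1]
  [ 0,  0, -3]
(up to reordering of blocks).

Per-block formulas:
  For a 3×3 Jordan block J_3(-3): exp(t · J_3(-3)) = e^(-3t)·(I + t·N + (t^2/2)·N^2), where N is the 3×3 nilpotent shift.

After assembling e^{tJ} and conjugating by P, we get:

e^{tA} =
  [-t^2*exp(-3*t)/2 - t*exp(-3*t) + exp(-3*t), t*exp(-3*t), t^2*exp(-3*t)/2 + t*exp(-3*t)]
  [-t*exp(-3*t), exp(-3*t), t*exp(-3*t)]
  [-t^2*exp(-3*t)/2 - t*exp(-3*t), t*exp(-3*t), t^2*exp(-3*t)/2 + t*exp(-3*t) + exp(-3*t)]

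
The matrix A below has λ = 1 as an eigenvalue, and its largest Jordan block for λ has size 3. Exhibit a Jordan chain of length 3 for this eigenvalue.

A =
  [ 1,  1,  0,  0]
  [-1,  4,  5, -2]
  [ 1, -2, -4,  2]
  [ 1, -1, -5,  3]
A Jordan chain for λ = 1 of length 3:
v_1 = (-1, 0, -1, -2)ᵀ
v_2 = (0, -1, 1, 1)ᵀ
v_3 = (1, 0, 0, 0)ᵀ

Let N = A − (1)·I. We want v_3 with N^3 v_3 = 0 but N^2 v_3 ≠ 0; then v_{j-1} := N · v_j for j = 3, …, 2.

Pick v_3 = (1, 0, 0, 0)ᵀ.
Then v_2 = N · v_3 = (0, -1, 1, 1)ᵀ.
Then v_1 = N · v_2 = (-1, 0, -1, -2)ᵀ.

Sanity check: (A − (1)·I) v_1 = (0, 0, 0, 0)ᵀ = 0. ✓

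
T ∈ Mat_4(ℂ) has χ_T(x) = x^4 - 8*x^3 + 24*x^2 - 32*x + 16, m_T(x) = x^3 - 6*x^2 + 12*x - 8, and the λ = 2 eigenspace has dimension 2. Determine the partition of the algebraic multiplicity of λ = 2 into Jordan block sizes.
Block sizes for λ = 2: [3, 1]

Step 1 — from the characteristic polynomial, algebraic multiplicity of λ = 2 is 4. From dim ker(T − (2)·I) = 2, there are exactly 2 Jordan blocks for λ = 2.
Step 2 — from the minimal polynomial, the factor (x − 2)^3 tells us the largest block for λ = 2 has size 3.
Step 3 — with total size 4, 2 blocks, and largest block 3, the block sizes (in nonincreasing order) are [3, 1].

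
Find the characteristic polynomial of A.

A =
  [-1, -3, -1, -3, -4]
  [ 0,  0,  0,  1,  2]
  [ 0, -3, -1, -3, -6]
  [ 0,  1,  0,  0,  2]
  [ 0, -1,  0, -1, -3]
x^5 + 5*x^4 + 10*x^3 + 10*x^2 + 5*x + 1

Expanding det(x·I − A) (e.g. by cofactor expansion or by noting that A is similar to its Jordan form J, which has the same characteristic polynomial as A) gives
  χ_A(x) = x^5 + 5*x^4 + 10*x^3 + 10*x^2 + 5*x + 1
which factors as (x + 1)^5. The eigenvalues (with algebraic multiplicities) are λ = -1 with multiplicity 5.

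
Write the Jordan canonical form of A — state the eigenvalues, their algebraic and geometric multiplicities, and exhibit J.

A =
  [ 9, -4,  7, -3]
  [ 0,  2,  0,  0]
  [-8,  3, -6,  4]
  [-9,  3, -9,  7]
J_2(2) ⊕ J_2(4)

The characteristic polynomial is
  det(x·I − A) = x^4 - 12*x^3 + 52*x^2 - 96*x + 64 = (x - 4)^2*(x - 2)^2

Eigenvalues and multiplicities (the geometric multiplicity of λ is n − rank(A − λI), which equals the number of Jordan blocks for λ):
  λ = 2: algebraic multiplicity = 2, geometric multiplicity = 1
  λ = 4: algebraic multiplicity = 2, geometric multiplicity = 1

Determining the block sizes for each eigenvalue:
  λ = 2: one block (gm = 1), so the single block has size am = 2 → block sizes [2]
  λ = 4: one block (gm = 1), so the single block has size am = 2 → block sizes [2]

Assembling the blocks gives a Jordan form
J =
  [2, 1, 0, 0]
  [0, 2, 0, 0]
  [0, 0, 4, 1]
  [0, 0, 0, 4]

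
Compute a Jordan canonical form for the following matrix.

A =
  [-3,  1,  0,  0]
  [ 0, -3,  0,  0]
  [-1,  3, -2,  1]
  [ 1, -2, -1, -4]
J_2(-3) ⊕ J_2(-3)

The characteristic polynomial is
  det(x·I − A) = x^4 + 12*x^3 + 54*x^2 + 108*x + 81 = (x + 3)^4

Eigenvalues and multiplicities (the geometric multiplicity of λ is n − rank(A − λI), which equals the number of Jordan blocks for λ):
  λ = -3: algebraic multiplicity = 4, geometric multiplicity = 2

Determining the block sizes for each eigenvalue:
  λ = -3: with am = 4 and gm = 2, the partition is not yet determined (e.g. several partitions of 4 into 2 parts exist). Let N = A − (-3)·I. Computing rank(N^1) = 2, rank(N^2) = 0; the number of blocks of size ≥ j is rank(N^{j−1}) − rank(N^j), giving [2, 2]. So we have 2 block(s) of size 2 → block sizes [2, 2]

Assembling the blocks gives a Jordan form
J =
  [-3,  1,  0,  0]
  [ 0, -3,  0,  0]
  [ 0,  0, -3,  1]
  [ 0,  0,  0, -3]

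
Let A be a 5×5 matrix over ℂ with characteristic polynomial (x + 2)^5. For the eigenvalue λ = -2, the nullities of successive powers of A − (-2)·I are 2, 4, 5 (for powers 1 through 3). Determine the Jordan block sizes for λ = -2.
Block sizes for λ = -2: [3, 2]

From the dimensions of kernels of powers, the number of Jordan blocks of size at least j is d_j − d_{j−1} where d_j = dim ker(N^j) (with d_0 = 0). Computing the differences gives [2, 2, 1].
The number of blocks of size exactly k is (#blocks of size ≥ k) − (#blocks of size ≥ k + 1), so the partition is: 1 block(s) of size 2, 1 block(s) of size 3.
In nonincreasing order the block sizes are [3, 2].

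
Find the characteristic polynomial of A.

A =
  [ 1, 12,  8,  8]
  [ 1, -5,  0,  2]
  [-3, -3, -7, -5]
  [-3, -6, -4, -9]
x^4 + 20*x^3 + 150*x^2 + 500*x + 625

Expanding det(x·I − A) (e.g. by cofactor expansion or by noting that A is similar to its Jordan form J, which has the same characteristic polynomial as A) gives
  χ_A(x) = x^4 + 20*x^3 + 150*x^2 + 500*x + 625
which factors as (x + 5)^4. The eigenvalues (with algebraic multiplicities) are λ = -5 with multiplicity 4.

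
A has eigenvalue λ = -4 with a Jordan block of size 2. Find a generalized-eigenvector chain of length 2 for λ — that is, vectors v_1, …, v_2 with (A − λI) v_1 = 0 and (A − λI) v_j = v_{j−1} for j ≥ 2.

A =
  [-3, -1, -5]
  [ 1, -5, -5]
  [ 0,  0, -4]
A Jordan chain for λ = -4 of length 2:
v_1 = (1, 1, 0)ᵀ
v_2 = (1, 0, 0)ᵀ

Let N = A − (-4)·I. We want v_2 with N^2 v_2 = 0 but N^1 v_2 ≠ 0; then v_{j-1} := N · v_j for j = 2, …, 2.

Pick v_2 = (1, 0, 0)ᵀ.
Then v_1 = N · v_2 = (1, 1, 0)ᵀ.

Sanity check: (A − (-4)·I) v_1 = (0, 0, 0)ᵀ = 0. ✓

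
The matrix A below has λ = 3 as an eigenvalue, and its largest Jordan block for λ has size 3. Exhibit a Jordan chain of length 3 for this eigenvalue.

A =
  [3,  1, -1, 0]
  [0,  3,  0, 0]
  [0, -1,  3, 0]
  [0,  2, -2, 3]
A Jordan chain for λ = 3 of length 3:
v_1 = (1, 0, 0, 2)ᵀ
v_2 = (1, 0, -1, 2)ᵀ
v_3 = (0, 1, 0, 0)ᵀ

Let N = A − (3)·I. We want v_3 with N^3 v_3 = 0 but N^2 v_3 ≠ 0; then v_{j-1} := N · v_j for j = 3, …, 2.

Pick v_3 = (0, 1, 0, 0)ᵀ.
Then v_2 = N · v_3 = (1, 0, -1, 2)ᵀ.
Then v_1 = N · v_2 = (1, 0, 0, 2)ᵀ.

Sanity check: (A − (3)·I) v_1 = (0, 0, 0, 0)ᵀ = 0. ✓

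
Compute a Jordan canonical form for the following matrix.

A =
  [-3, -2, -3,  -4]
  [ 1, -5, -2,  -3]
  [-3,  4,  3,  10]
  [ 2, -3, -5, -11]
J_2(-4) ⊕ J_2(-4)

The characteristic polynomial is
  det(x·I − A) = x^4 + 16*x^3 + 96*x^2 + 256*x + 256 = (x + 4)^4

Eigenvalues and multiplicities (the geometric multiplicity of λ is n − rank(A − λI), which equals the number of Jordan blocks for λ):
  λ = -4: algebraic multiplicity = 4, geometric multiplicity = 2

Determining the block sizes for each eigenvalue:
  λ = -4: with am = 4 and gm = 2, the partition is not yet determined (e.g. several partitions of 4 into 2 parts exist). Let N = A − (-4)·I. Computing rank(N^1) = 2, rank(N^2) = 0; the number of blocks of size ≥ j is rank(N^{j−1}) − rank(N^j), giving [2, 2]. So we have 2 block(s) of size 2 → block sizes [2, 2]

Assembling the blocks gives a Jordan form
J =
  [-4,  1,  0,  0]
  [ 0, -4,  0,  0]
  [ 0,  0, -4,  1]
  [ 0,  0,  0, -4]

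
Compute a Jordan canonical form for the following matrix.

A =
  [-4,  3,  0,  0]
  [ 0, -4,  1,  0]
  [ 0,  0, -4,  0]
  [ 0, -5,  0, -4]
J_3(-4) ⊕ J_1(-4)

The characteristic polynomial is
  det(x·I − A) = x^4 + 16*x^3 + 96*x^2 + 256*x + 256 = (x + 4)^4

Eigenvalues and multiplicities (the geometric multiplicity of λ is n − rank(A − λI), which equals the number of Jordan blocks for λ):
  λ = -4: algebraic multiplicity = 4, geometric multiplicity = 2

Determining the block sizes for each eigenvalue:
  λ = -4: with am = 4 and gm = 2, the partition is not yet determined (e.g. several partitions of 4 into 2 parts exist). Let N = A − (-4)·I. Computing rank(N^1) = 2, rank(N^2) = 1, rank(N^3) = 0; the number of blocks of size ≥ j is rank(N^{j−1}) − rank(N^j), giving [2, 1, 1]. So we have 1 block(s) of size 3, 1 block(s) of size 1 → block sizes [3, 1]

Assembling the blocks gives a Jordan form
J =
  [-4,  1,  0,  0]
  [ 0, -4,  1,  0]
  [ 0,  0, -4,  0]
  [ 0,  0,  0, -4]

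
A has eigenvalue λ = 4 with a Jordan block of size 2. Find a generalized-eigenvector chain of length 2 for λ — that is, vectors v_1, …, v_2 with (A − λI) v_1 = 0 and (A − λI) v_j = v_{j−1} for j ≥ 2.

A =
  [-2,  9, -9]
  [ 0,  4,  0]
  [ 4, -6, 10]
A Jordan chain for λ = 4 of length 2:
v_1 = (-6, 0, 4)ᵀ
v_2 = (1, 0, 0)ᵀ

Let N = A − (4)·I. We want v_2 with N^2 v_2 = 0 but N^1 v_2 ≠ 0; then v_{j-1} := N · v_j for j = 2, …, 2.

Pick v_2 = (1, 0, 0)ᵀ.
Then v_1 = N · v_2 = (-6, 0, 4)ᵀ.

Sanity check: (A − (4)·I) v_1 = (0, 0, 0)ᵀ = 0. ✓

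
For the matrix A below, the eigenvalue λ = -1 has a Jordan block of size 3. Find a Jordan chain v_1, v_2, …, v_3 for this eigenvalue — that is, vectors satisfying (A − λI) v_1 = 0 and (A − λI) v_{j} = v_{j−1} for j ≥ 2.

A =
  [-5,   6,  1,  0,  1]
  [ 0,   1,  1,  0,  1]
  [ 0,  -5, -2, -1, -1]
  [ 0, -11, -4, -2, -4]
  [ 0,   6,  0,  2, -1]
A Jordan chain for λ = -1 of length 3:
v_1 = (5, 5, 0, -15, -10)ᵀ
v_2 = (2, 2, -5, -11, 6)ᵀ
v_3 = (1, 1, 0, 0, 0)ᵀ

Let N = A − (-1)·I. We want v_3 with N^3 v_3 = 0 but N^2 v_3 ≠ 0; then v_{j-1} := N · v_j for j = 3, …, 2.

Pick v_3 = (1, 1, 0, 0, 0)ᵀ.
Then v_2 = N · v_3 = (2, 2, -5, -11, 6)ᵀ.
Then v_1 = N · v_2 = (5, 5, 0, -15, -10)ᵀ.

Sanity check: (A − (-1)·I) v_1 = (0, 0, 0, 0, 0)ᵀ = 0. ✓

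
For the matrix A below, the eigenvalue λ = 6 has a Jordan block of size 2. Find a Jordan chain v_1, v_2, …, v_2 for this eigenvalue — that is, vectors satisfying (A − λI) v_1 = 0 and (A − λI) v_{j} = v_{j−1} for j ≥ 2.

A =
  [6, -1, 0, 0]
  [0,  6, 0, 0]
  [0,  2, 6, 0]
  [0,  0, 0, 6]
A Jordan chain for λ = 6 of length 2:
v_1 = (-1, 0, 2, 0)ᵀ
v_2 = (0, 1, 0, 0)ᵀ

Let N = A − (6)·I. We want v_2 with N^2 v_2 = 0 but N^1 v_2 ≠ 0; then v_{j-1} := N · v_j for j = 2, …, 2.

Pick v_2 = (0, 1, 0, 0)ᵀ.
Then v_1 = N · v_2 = (-1, 0, 2, 0)ᵀ.

Sanity check: (A − (6)·I) v_1 = (0, 0, 0, 0)ᵀ = 0. ✓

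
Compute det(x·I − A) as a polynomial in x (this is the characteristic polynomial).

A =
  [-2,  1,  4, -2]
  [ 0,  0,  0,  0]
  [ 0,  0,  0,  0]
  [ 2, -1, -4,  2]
x^4

Expanding det(x·I − A) (e.g. by cofactor expansion or by noting that A is similar to its Jordan form J, which has the same characteristic polynomial as A) gives
  χ_A(x) = x^4
which factors as x^4. The eigenvalues (with algebraic multiplicities) are λ = 0 with multiplicity 4.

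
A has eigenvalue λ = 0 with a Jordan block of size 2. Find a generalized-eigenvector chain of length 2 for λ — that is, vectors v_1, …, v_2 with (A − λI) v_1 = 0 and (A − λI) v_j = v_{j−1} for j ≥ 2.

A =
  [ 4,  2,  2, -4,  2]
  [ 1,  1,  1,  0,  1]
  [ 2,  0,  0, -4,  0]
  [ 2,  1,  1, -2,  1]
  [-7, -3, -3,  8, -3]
A Jordan chain for λ = 0 of length 2:
v_1 = (4, 1, 2, 2, -7)ᵀ
v_2 = (1, 0, 0, 0, 0)ᵀ

Let N = A − (0)·I. We want v_2 with N^2 v_2 = 0 but N^1 v_2 ≠ 0; then v_{j-1} := N · v_j for j = 2, …, 2.

Pick v_2 = (1, 0, 0, 0, 0)ᵀ.
Then v_1 = N · v_2 = (4, 1, 2, 2, -7)ᵀ.

Sanity check: (A − (0)·I) v_1 = (0, 0, 0, 0, 0)ᵀ = 0. ✓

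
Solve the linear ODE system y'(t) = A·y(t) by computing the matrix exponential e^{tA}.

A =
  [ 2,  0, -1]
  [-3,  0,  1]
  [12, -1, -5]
e^{tA} =
  [-3*t^2*exp(-t)/2 + 3*t*exp(-t) + exp(-t), t^2*exp(-t)/2, t^2*exp(-t)/2 - t*exp(-t)]
  [-3*t*exp(-t), t*exp(-t) + exp(-t), t*exp(-t)]
  [-9*t^2*exp(-t)/2 + 12*t*exp(-t), 3*t^2*exp(-t)/2 - t*exp(-t), 3*t^2*exp(-t)/2 - 4*t*exp(-t) + exp(-t)]

Strategy: write A = P · J · P⁻¹ where J is a Jordan canonical form, so e^{tA} = P · e^{tJ} · P⁻¹, and e^{tJ} can be computed block-by-block.

A has Jordan form
J =
  [-1,  1,  0]
  [ 0, -1,  1]
  [ 0,  0, -1]
(up to reordering of blocks).

Per-block formulas:
  For a 3×3 Jordan block J_3(-1): exp(t · J_3(-1)) = e^(-1t)·(I + t·N + (t^2/2)·N^2), where N is the 3×3 nilpotent shift.

After assembling e^{tJ} and conjugating by P, we get:

e^{tA} =
  [-3*t^2*exp(-t)/2 + 3*t*exp(-t) + exp(-t), t^2*exp(-t)/2, t^2*exp(-t)/2 - t*exp(-t)]
  [-3*t*exp(-t), t*exp(-t) + exp(-t), t*exp(-t)]
  [-9*t^2*exp(-t)/2 + 12*t*exp(-t), 3*t^2*exp(-t)/2 - t*exp(-t), 3*t^2*exp(-t)/2 - 4*t*exp(-t) + exp(-t)]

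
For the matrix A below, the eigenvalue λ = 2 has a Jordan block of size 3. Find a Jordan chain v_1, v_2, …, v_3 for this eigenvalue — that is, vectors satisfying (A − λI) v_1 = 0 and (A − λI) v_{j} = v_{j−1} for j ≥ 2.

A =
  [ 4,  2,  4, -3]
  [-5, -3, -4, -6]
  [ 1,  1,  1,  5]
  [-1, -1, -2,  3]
A Jordan chain for λ = 2 of length 3:
v_1 = (-1, 1, 0, 0)ᵀ
v_2 = (-2, -1, 2, 1)ᵀ
v_3 = (1, 0, -1, 0)ᵀ

Let N = A − (2)·I. We want v_3 with N^3 v_3 = 0 but N^2 v_3 ≠ 0; then v_{j-1} := N · v_j for j = 3, …, 2.

Pick v_3 = (1, 0, -1, 0)ᵀ.
Then v_2 = N · v_3 = (-2, -1, 2, 1)ᵀ.
Then v_1 = N · v_2 = (-1, 1, 0, 0)ᵀ.

Sanity check: (A − (2)·I) v_1 = (0, 0, 0, 0)ᵀ = 0. ✓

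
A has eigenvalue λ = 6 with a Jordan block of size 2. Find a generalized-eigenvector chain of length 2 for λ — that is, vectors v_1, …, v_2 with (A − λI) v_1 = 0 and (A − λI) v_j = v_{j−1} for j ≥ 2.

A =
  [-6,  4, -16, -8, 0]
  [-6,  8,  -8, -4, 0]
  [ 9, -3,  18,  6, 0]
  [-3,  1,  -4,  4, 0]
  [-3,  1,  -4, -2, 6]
A Jordan chain for λ = 6 of length 2:
v_1 = (-12, -6, 9, -3, -3)ᵀ
v_2 = (1, 0, 0, 0, 0)ᵀ

Let N = A − (6)·I. We want v_2 with N^2 v_2 = 0 but N^1 v_2 ≠ 0; then v_{j-1} := N · v_j for j = 2, …, 2.

Pick v_2 = (1, 0, 0, 0, 0)ᵀ.
Then v_1 = N · v_2 = (-12, -6, 9, -3, -3)ᵀ.

Sanity check: (A − (6)·I) v_1 = (0, 0, 0, 0, 0)ᵀ = 0. ✓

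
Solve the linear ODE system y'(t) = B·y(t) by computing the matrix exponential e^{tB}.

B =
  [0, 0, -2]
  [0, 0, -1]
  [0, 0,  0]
e^{tB} =
  [1, 0, -2*t]
  [0, 1, -t]
  [0, 0, 1]

Strategy: write B = P · J · P⁻¹ where J is a Jordan canonical form, so e^{tB} = P · e^{tJ} · P⁻¹, and e^{tJ} can be computed block-by-block.

B has Jordan form
J =
  [0, 1, 0]
  [0, 0, 0]
  [0, 0, 0]
(up to reordering of blocks).

Per-block formulas:
  For a 1×1 block at λ = 0: exp(t · [0]) = [e^(0t)].
  For a 2×2 Jordan block J_2(0): exp(t · J_2(0)) = e^(0t)·(I + t·N), where N is the 2×2 nilpotent shift.

After assembling e^{tJ} and conjugating by P, we get:

e^{tB} =
  [1, 0, -2*t]
  [0, 1, -t]
  [0, 0, 1]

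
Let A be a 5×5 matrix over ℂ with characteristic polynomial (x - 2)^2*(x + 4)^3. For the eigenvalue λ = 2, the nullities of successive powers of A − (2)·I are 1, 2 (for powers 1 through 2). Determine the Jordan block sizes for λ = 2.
Block sizes for λ = 2: [2]

From the dimensions of kernels of powers, the number of Jordan blocks of size at least j is d_j − d_{j−1} where d_j = dim ker(N^j) (with d_0 = 0). Computing the differences gives [1, 1].
The number of blocks of size exactly k is (#blocks of size ≥ k) − (#blocks of size ≥ k + 1), so the partition is: 1 block(s) of size 2.
In nonincreasing order the block sizes are [2].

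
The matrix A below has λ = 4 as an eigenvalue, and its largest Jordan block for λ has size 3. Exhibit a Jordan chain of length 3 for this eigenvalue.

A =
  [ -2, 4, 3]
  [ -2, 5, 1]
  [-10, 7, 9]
A Jordan chain for λ = 4 of length 3:
v_1 = (-2, 0, -4)ᵀ
v_2 = (-6, -2, -10)ᵀ
v_3 = (1, 0, 0)ᵀ

Let N = A − (4)·I. We want v_3 with N^3 v_3 = 0 but N^2 v_3 ≠ 0; then v_{j-1} := N · v_j for j = 3, …, 2.

Pick v_3 = (1, 0, 0)ᵀ.
Then v_2 = N · v_3 = (-6, -2, -10)ᵀ.
Then v_1 = N · v_2 = (-2, 0, -4)ᵀ.

Sanity check: (A − (4)·I) v_1 = (0, 0, 0)ᵀ = 0. ✓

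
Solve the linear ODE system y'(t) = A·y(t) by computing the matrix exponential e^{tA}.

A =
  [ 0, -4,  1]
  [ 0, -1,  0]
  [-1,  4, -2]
e^{tA} =
  [t*exp(-t) + exp(-t), -4*t*exp(-t), t*exp(-t)]
  [0, exp(-t), 0]
  [-t*exp(-t), 4*t*exp(-t), -t*exp(-t) + exp(-t)]

Strategy: write A = P · J · P⁻¹ where J is a Jordan canonical form, so e^{tA} = P · e^{tJ} · P⁻¹, and e^{tJ} can be computed block-by-block.

A has Jordan form
J =
  [-1,  1,  0]
  [ 0, -1,  0]
  [ 0,  0, -1]
(up to reordering of blocks).

Per-block formulas:
  For a 2×2 Jordan block J_2(-1): exp(t · J_2(-1)) = e^(-1t)·(I + t·N), where N is the 2×2 nilpotent shift.
  For a 1×1 block at λ = -1: exp(t · [-1]) = [e^(-1t)].

After assembling e^{tJ} and conjugating by P, we get:

e^{tA} =
  [t*exp(-t) + exp(-t), -4*t*exp(-t), t*exp(-t)]
  [0, exp(-t), 0]
  [-t*exp(-t), 4*t*exp(-t), -t*exp(-t) + exp(-t)]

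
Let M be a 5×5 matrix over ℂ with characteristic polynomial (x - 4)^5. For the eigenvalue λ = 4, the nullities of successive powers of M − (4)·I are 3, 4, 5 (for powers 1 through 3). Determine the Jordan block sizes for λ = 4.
Block sizes for λ = 4: [3, 1, 1]

From the dimensions of kernels of powers, the number of Jordan blocks of size at least j is d_j − d_{j−1} where d_j = dim ker(N^j) (with d_0 = 0). Computing the differences gives [3, 1, 1].
The number of blocks of size exactly k is (#blocks of size ≥ k) − (#blocks of size ≥ k + 1), so the partition is: 2 block(s) of size 1, 1 block(s) of size 3.
In nonincreasing order the block sizes are [3, 1, 1].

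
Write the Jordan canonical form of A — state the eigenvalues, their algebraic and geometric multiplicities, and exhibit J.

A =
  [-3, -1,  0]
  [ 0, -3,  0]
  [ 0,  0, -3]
J_2(-3) ⊕ J_1(-3)

The characteristic polynomial is
  det(x·I − A) = x^3 + 9*x^2 + 27*x + 27 = (x + 3)^3

Eigenvalues and multiplicities (the geometric multiplicity of λ is n − rank(A − λI), which equals the number of Jordan blocks for λ):
  λ = -3: algebraic multiplicity = 3, geometric multiplicity = 2

Determining the block sizes for each eigenvalue:
  λ = -3: 2 blocks summing to 3 forces exactly one block of size 2 and the rest size 1 → block sizes [2, 1]

Assembling the blocks gives a Jordan form
J =
  [-3,  1,  0]
  [ 0, -3,  0]
  [ 0,  0, -3]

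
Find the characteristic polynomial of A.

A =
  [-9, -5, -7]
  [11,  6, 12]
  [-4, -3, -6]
x^3 + 9*x^2 + 27*x + 27

Expanding det(x·I − A) (e.g. by cofactor expansion or by noting that A is similar to its Jordan form J, which has the same characteristic polynomial as A) gives
  χ_A(x) = x^3 + 9*x^2 + 27*x + 27
which factors as (x + 3)^3. The eigenvalues (with algebraic multiplicities) are λ = -3 with multiplicity 3.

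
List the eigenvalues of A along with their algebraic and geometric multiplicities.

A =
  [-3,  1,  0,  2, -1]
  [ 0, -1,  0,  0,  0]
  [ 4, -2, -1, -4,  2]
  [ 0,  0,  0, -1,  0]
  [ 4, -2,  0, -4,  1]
λ = -1: alg = 5, geom = 4

Step 1 — factor the characteristic polynomial to read off the algebraic multiplicities:
  χ_A(x) = (x + 1)^5

Step 2 — compute geometric multiplicities via the rank-nullity identity g(λ) = n − rank(A − λI):
  rank(A − (-1)·I) = 1, so dim ker(A − (-1)·I) = n − 1 = 4

Summary:
  λ = -1: algebraic multiplicity = 5, geometric multiplicity = 4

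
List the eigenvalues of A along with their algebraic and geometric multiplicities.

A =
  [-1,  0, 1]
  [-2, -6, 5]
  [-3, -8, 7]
λ = 0: alg = 3, geom = 1

Step 1 — factor the characteristic polynomial to read off the algebraic multiplicities:
  χ_A(x) = x^3

Step 2 — compute geometric multiplicities via the rank-nullity identity g(λ) = n − rank(A − λI):
  rank(A − (0)·I) = 2, so dim ker(A − (0)·I) = n − 2 = 1

Summary:
  λ = 0: algebraic multiplicity = 3, geometric multiplicity = 1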